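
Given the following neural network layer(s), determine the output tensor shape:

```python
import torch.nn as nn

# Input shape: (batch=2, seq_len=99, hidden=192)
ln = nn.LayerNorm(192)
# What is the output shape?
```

Input: (2, 99, 192) -> Output: (2, 99, 192)

Answer: (2, 99, 192)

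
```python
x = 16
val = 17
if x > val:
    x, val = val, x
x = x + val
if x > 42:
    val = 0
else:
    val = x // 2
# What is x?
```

Trace:
`x = 16` → x = 16
`val = 17` → val = 17
`if x > val: ...` → x > val is False → no variable changes
`x = x + val` → x = 33
`if x > 42: ...` → x > 42 is False, take else branch → val = 16
So x = 33

Answer: 33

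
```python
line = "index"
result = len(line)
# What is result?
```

Trace:
`line = "index"` → line = 'index'
`result = len(line)` → result = 5
So result = 5

Answer: 5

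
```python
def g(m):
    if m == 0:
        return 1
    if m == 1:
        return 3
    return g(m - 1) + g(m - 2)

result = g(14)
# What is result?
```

Build up from base cases: g(0)=1, g(1)=3, g(2)=4, g(3)=7, g(4)=11, g(5)=18, g(6)=29, ..., g(14)=1364

Answer: 1364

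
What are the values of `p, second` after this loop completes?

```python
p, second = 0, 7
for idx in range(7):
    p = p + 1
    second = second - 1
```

p goes 0→7, second goes 7→0
`p, second` takes the values: (0, 7) → (1, 7) → (1, 6) → (2, 6) → (2, 5) → (3, 5) → (3, 4) → (4, 4) → (4, 3) → (5, 3) → (5, 2) → (6, 2) → (6, 1) → (7, 1) → (7, 0)

Answer: 7, 0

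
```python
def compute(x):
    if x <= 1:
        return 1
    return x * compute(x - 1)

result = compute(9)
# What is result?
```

compute(9) = 9 * 8 * 7 * 6 * 5 * 4 * 3 * 2 * 1 = 362880

Answer: 362880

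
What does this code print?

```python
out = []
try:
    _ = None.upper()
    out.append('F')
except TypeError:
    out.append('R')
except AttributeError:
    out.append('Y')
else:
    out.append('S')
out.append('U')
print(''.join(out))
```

Execution trace: 'Y' (except AttributeError) → 'U' (after the try/except). Output: YU

Answer: YU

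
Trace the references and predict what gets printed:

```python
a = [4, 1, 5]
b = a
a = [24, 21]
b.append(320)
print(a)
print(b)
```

Key concept: rebinding vs mutation: a is rebound to a new list, b still points at the original.
Step by step:
`a = [4, 1, 5]` → a = [4, 1, 5]
`b = a` → b = [4, 1, 5] (same object as a)
`a = [24, 21]` → a = [24, 21]
`b.append(320)` → b = [4, 1, 5, 320]
`print(a)` → prints [24, 21]
`print(b)` → prints [4, 1, 5, 320]

Answer:
[24, 21]
[4, 1, 5, 320]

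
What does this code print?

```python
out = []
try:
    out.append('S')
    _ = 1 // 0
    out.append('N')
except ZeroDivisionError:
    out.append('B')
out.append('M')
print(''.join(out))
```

Execution trace: 'S' (try body) → 'B' (except ZeroDivisionError) → 'M' (after the try/except). Output: SBM

Answer: SBM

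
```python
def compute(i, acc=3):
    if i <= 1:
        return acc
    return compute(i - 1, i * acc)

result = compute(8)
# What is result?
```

Accumulator trace (n, acc): (8, 3) -> (7, 24) -> (6, 168) -> (5, 1008) -> (4, 5040) -> (3, 20160) -> (2, 60480) -> (1, 120960) -> return 120960

Answer: 120960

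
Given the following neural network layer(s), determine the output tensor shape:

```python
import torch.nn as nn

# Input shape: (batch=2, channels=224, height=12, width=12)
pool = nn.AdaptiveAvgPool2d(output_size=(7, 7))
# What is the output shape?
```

Input: (2, 224, 12, 12) -> Output: (2, 224, 7, 7)

Answer: (2, 224, 7, 7)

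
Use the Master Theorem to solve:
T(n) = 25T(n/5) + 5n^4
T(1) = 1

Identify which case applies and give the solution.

a=25, b=5, f(n)=5n^4. log_5(25) = 2. Since c=4 > 2 and the regularity condition holds (25(n/5)^4 = (25/5^4)n^4 with 25/5^4 < 1), Case 3 applies: T(n) = Θ(f(n)) = O(n^4).

Answer: O(n^4) - Case 3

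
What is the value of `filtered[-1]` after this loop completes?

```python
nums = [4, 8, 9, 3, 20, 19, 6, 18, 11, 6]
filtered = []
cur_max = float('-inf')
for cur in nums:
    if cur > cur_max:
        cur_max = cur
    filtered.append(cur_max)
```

Running max ends at 20
`filtered` takes the values: [] → [4] → [4, 8] → [4, 8, 9] → [4, 8, 9, 9] → [4, 8, 9, 9, 20] → [4, 8, 9, 9, 20, 20] → [4, 8, 9, 9, 20, 20, 20] → [4, 8, 9, 9, 20, 20, 20, 20] → [4, 8, 9, 9, 20, 20, 20, 20, 20] → [4, 8, 9, 9, 20, 20, 20, 20, 20, 20]
So `filtered[-1]` = 20

Answer: 20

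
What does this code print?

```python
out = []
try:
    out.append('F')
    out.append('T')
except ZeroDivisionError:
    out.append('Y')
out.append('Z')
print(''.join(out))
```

Execution trace: 'F' (try body) → 'T' (try body, no exception) → 'Z' (after the try/except). Output: FTZ

Answer: FTZ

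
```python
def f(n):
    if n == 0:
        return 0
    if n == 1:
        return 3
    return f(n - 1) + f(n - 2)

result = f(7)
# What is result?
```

Build up from base cases: f(0)=0, f(1)=3, f(2)=3, f(3)=6, f(4)=9, f(5)=15, f(6)=24, ..., f(7)=39

Answer: 39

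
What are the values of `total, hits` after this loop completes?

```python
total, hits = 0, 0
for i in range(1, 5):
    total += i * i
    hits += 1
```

Sum of squares and count
`total, hits` takes the values: (0, 0) → (1, 0) → (1, 1) → (5, 1) → (5, 2) → (14, 2) → (14, 3) → (30, 3) → (30, 4)

Answer: 30, 4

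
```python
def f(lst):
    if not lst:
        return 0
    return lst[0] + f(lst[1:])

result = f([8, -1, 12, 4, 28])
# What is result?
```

8 + (-1) + 12 + 4 + 28 + 0 = 51

Answer: 51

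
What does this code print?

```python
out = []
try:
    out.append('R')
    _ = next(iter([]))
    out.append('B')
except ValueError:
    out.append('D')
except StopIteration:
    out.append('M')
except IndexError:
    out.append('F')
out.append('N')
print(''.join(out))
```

Execution trace: 'R' (try body) → 'M' (except StopIteration) → 'N' (after the try/except). Output: RMN

Answer: RMN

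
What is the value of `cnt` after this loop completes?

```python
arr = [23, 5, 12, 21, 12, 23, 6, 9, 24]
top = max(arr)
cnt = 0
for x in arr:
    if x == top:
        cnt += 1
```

Count of max value 24 in [23, 5, 12, 21, 12, 23, 6, 9, 24]
`cnt` takes the values: 0 → 1

Answer: 1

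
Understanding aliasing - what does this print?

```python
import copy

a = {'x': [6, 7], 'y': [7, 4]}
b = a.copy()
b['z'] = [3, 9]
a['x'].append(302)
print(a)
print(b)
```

Key concept: shallow copy of dict with mutable values.
Step by step:
`a = {'x': [6, 7], 'y': [7, 4]}` → a = {'x': [6, 7], 'y': [7, 4]}
`b = a.copy()` → b = {'x': [6, 7], 'y': [7, 4]}
`b['z'] = [3, 9]` → b = {'x': [6, 7], 'y': [7, 4], 'z': [3, 9]}
`a['x'].append(302)` → a = {'x': [6, 7, 302], 'y': [7, 4]}; b = {'x': [6, 7, 302], 'y': [7, 4], 'z': [3, 9]}
`print(a)` → prints {'x': [6, 7, 302], 'y': [7, 4]}
`print(b)` → prints {'x': [6, 7, 302], 'y': [7, 4], 'z': [3, 9]}

Answer:
{'x': [6, 7, 302], 'y': [7, 4]}
{'x': [6, 7, 302], 'y': [7, 4], 'z': [3, 9]}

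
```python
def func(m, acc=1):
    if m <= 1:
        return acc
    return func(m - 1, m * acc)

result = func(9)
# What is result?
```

Accumulator trace (n, acc): (9, 1) -> (8, 9) -> (7, 72) -> (6, 504) -> (5, 3024) -> (4, 15120) -> (3, 60480) -> (2, 181440) -> (1, 362880) -> return 362880

Answer: 362880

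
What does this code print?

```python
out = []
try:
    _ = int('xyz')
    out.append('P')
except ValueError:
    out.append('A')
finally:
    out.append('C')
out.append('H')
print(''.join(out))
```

Execution trace: 'A' (except ValueError) → 'C' (finally) → 'H' (after the try/except). Output: ACH

Answer: ACH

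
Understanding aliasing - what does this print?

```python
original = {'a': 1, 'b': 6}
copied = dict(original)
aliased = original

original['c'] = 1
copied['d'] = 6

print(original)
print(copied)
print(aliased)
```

Key concept: dict() creates copy, assignment creates alias.
Step by step:
`original = {'a': 1, 'b': 6}` → original = {'a': 1, 'b': 6}
`copied = dict(original)` → copied = {'a': 1, 'b': 6}
`aliased = original` → aliased = {'a': 1, 'b': 6} (same object as original)
`original['c'] = 1` → original = {'a': 1, 'b': 6, 'c': 1} (same object as aliased); aliased = {'a': 1, 'b': 6, 'c': 1} (same object as original)
`copied['d'] = 6` → copied = {'a': 1, 'b': 6, 'd': 6}
`print(original)` → prints {'a': 1, 'b': 6, 'c': 1}
`print(copied)` → prints {'a': 1, 'b': 6, 'd': 6}
`print(aliased)` → prints {'a': 1, 'b': 6, 'c': 1}

Answer:
{'a': 1, 'b': 6, 'c': 1}
{'a': 1, 'b': 6, 'd': 6}
{'a': 1, 'b': 6, 'c': 1}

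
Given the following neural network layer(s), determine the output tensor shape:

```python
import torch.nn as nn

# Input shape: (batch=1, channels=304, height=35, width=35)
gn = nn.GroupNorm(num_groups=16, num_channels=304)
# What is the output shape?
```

Input: (1, 304, 35, 35) -> Output: (1, 304, 35, 35)

Answer: (1, 304, 35, 35)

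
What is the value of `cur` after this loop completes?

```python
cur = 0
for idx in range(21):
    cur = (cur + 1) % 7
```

Increment mod 7, 21 times = 0
`cur` takes the values: 0 → 1 → 2 → 3 → 4 → 5 → 6 → 0 → 1 → 2 → 3 → 4 → 5 → 6 → 0 → 1 → 2 → 3 → 4 → 5 → 6 → 0

Answer: 0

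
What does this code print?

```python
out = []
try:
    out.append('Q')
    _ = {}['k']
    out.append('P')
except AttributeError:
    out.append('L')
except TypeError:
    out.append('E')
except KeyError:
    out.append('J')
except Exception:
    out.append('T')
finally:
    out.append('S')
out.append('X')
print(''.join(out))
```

Execution trace: 'Q' (try body) → 'J' (except KeyError) → 'S' (finally) → 'X' (after the try/except). Output: QJSX

Answer: QJSX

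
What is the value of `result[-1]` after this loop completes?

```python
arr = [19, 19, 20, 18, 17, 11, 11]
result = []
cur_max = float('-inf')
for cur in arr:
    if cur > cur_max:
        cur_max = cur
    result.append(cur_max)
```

Running max ends at 20
`result` takes the values: [] → [19] → [19, 19] → [19, 19, 20] → [19, 19, 20, 20] → [19, 19, 20, 20, 20] → [19, 19, 20, 20, 20, 20] → [19, 19, 20, 20, 20, 20, 20]
So `result[-1]` = 20

Answer: 20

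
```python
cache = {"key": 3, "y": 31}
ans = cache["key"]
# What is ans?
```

Trace:
`cache = {"key": 3, "y": 31}` → cache = {'key': 3, 'y': 31}
`ans = cache["key"]` → ans = 3
So ans = 3

Answer: 3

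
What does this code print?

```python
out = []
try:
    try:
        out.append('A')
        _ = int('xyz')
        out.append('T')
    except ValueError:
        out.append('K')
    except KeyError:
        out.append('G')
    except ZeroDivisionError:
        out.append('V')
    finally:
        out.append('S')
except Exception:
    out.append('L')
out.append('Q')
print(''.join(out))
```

Execution trace: 'A' (inner try body) → 'K' (inner except ValueError) → 'S' (inner finally) → 'Q' (after the try/except). Output: AKSQ

Answer: AKSQ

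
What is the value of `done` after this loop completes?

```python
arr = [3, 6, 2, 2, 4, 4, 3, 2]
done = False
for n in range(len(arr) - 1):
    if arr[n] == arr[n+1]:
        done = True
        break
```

Check consecutive duplicates in [3, 6, 2, 2, 4, 4, 3, 2]
`done` takes the values: False → True

Answer: True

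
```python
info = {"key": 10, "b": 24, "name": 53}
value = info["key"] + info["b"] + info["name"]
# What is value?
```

Trace:
`info = {"key": 10, "b": 24, "name": 53}` → info = {'key': 10, 'b': 24, 'name': 53}
`value = info["key"] + info["b"] + info["name"]` → value = 87
So value = 87

Answer: 87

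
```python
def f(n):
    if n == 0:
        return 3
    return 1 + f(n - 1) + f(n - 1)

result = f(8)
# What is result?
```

f(n) = 1 + 2·f(n-1), f(0)=3. Closed form: (3+1)·2^8 - 1 = 1023.

Answer: 1023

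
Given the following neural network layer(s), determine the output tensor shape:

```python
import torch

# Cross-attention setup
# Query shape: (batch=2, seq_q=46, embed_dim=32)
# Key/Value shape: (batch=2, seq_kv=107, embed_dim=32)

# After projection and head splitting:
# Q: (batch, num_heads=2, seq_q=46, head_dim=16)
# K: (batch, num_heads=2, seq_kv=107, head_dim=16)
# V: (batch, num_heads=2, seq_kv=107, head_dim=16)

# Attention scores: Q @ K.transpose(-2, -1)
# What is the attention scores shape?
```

Input: (2, 46, 32) -> Output: (2, 2, 46, 107)

Answer: (2, 2, 46, 107)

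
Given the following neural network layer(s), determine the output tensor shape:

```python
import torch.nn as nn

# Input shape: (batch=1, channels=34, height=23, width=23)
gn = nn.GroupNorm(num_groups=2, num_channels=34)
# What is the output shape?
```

Input: (1, 34, 23, 23) -> Output: (1, 34, 23, 23)

Answer: (1, 34, 23, 23)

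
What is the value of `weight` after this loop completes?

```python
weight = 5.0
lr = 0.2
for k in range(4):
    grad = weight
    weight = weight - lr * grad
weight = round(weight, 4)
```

Gradient descent: w = 5.0 * (1 - 0.2)^4
`weight` takes the values: 5.0 → 4.0 → 3.2 → 2.56 → 2.048

Answer: 2.048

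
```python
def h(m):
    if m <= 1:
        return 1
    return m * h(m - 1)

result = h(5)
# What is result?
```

h(5) = 5 * 4 * 3 * 2 * 1 = 120

Answer: 120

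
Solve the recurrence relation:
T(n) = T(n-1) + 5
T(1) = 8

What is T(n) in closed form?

Unrolling: T(n) = T(1) + 5·(n-1) = 8 + 5(n-1) = 5n + 3.

Answer: T(n) = 5n + 3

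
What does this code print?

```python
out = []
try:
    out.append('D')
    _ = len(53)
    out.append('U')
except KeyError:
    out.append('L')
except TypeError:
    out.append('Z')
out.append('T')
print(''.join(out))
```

Execution trace: 'D' (try body) → 'Z' (except TypeError) → 'T' (after the try/except). Output: DZT

Answer: DZT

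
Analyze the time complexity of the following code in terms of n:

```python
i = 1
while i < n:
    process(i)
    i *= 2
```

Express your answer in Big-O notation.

This is Logarithmic loop. Time complexity: O(log n).

Answer: O(log n)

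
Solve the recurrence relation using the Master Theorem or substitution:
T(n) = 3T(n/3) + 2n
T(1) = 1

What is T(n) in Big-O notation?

By Master Theorem: a=3, b=3, f(n)=2n. Since log_3(3) = 1 and f(n) = Θ(n^1), Case 2 applies. T(n) = O(n log n).

Answer: O(n log n)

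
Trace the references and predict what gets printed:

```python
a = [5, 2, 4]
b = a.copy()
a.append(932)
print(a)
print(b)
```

Key concept: list.copy() creates independent copy.
Step by step:
`a = [5, 2, 4]` → a = [5, 2, 4]
`b = a.copy()` → b = [5, 2, 4]
`a.append(932)` → a = [5, 2, 4, 932]
`print(a)` → prints [5, 2, 4, 932]
`print(b)` → prints [5, 2, 4]

Answer:
[5, 2, 4, 932]
[5, 2, 4]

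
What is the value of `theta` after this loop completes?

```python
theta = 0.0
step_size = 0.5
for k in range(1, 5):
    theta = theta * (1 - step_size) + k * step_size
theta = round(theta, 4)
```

Moving average with lr=0.5
`theta` takes the values: 0.0 → 0.5 → 1.25 → 2.125 → 3.0625

Answer: 3.0625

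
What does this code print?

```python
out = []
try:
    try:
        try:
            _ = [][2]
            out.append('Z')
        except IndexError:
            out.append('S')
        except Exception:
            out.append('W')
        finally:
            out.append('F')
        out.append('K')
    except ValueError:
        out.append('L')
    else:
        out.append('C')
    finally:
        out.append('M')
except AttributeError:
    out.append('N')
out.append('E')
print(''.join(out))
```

Execution trace: 'S' (inner except IndexError) → 'F' (inner finally) → 'K' (try body, no exception) → 'C' (else) → 'M' (finally) → 'E' (after the try/except). Output: SFKCME

Answer: SFKCME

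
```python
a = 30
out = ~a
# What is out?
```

Trace:
`a = 30` → a = 30
`out = ~a` → out = -31
So out = -31

Answer: -31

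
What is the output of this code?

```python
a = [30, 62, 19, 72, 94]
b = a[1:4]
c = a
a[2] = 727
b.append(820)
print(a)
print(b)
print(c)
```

Key concept: slice vs alias.
Step by step:
`a = [30, 62, 19, 72, 94]` → a = [30, 62, 19, 72, 94]
`b = a[1:4]` → b = [62, 19, 72]
`c = a` → c = [30, 62, 19, 72, 94] (same object as a)
`a[2] = 727` → a = [30, 62, 727, 72, 94] (same object as c); c = [30, 62, 727, 72, 94] (same object as a)
`b.append(820)` → b = [62, 19, 72, 820]
`print(a)` → prints [30, 62, 727, 72, 94]
`print(b)` → prints [62, 19, 72, 820]
`print(c)` → prints [30, 62, 727, 72, 94]

Answer:
[30, 62, 727, 72, 94]
[62, 19, 72, 820]
[30, 62, 727, 72, 94]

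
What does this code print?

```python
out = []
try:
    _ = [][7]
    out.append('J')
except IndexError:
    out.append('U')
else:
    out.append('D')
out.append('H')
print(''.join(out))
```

Execution trace: 'U' (except IndexError) → 'H' (after the try/except). Output: UH

Answer: UH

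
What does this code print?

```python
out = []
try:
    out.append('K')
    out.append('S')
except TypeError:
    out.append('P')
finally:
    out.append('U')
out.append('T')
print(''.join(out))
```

Execution trace: 'K' (try body) → 'S' (try body, no exception) → 'U' (finally) → 'T' (after the try/except). Output: KSUT

Answer: KSUT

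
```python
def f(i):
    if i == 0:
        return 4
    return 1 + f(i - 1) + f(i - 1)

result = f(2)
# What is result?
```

f(i) = 1 + 2·f(i-1), f(0)=4. Closed form: (4+1)·2^2 - 1 = 19.

Answer: 19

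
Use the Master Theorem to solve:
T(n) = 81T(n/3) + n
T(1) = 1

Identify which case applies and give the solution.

a=81, b=3, f(n)=n. log_3(81) = 4. Since c=1 < 4, Case 1 applies: T(n) = Θ(n^log_b(a)) = O(n^4).

Answer: O(n^4) - Case 1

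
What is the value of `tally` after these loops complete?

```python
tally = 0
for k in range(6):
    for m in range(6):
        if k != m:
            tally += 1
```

6² - 6 (exclude diagonal)
`tally` takes the values: 0 → 1 → 2 → 3 → 4 → 5 → 6 → 7 → 8 → 9 → 10 → 11 → 12 → 13 → 14 → 15 → 16 → 17 → 18 → 19 → 20 → 21 → 22 → 23 → 24 → 25 → 26 → 27 → 28 → 29 → 30

Answer: 30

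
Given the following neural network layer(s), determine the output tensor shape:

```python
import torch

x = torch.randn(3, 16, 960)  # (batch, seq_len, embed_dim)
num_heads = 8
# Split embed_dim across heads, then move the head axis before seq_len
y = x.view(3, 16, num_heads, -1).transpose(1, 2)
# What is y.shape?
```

Input: (3, 16, 960) -> head_dim = 960 // 8 = 120; after view: (3, 16, 8, 120) -> after transpose(1, 2): (3, 8, 16, 120) -> Output: (3, 8, 16, 120)

Answer: (3, 8, 16, 120)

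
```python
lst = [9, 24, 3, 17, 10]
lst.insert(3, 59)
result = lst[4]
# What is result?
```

Trace:
`lst = [9, 24, 3, 17, 10]` → lst = [9, 24, 3, 17, 10]
`lst.insert(3, 59)` → lst = [9, 24, 3, 59, 17, 10]
`result = lst[4]` → result = 17
So result = 17

Answer: 17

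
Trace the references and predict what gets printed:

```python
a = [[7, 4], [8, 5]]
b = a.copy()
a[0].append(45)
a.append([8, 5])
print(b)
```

Key concept: shallow copy with nested lists.
Step by step:
`a = [[7, 4], [8, 5]]` → a = [[7, 4], [8, 5]]
`b = a.copy()` → b = [[7, 4], [8, 5]]
`a[0].append(45)` → a = [[7, 4, 45], [8, 5]]; b = [[7, 4, 45], [8, 5]]
`a.append([8, 5])` → a = [[7, 4, 45], [8, 5], [8, 5]]
`print(b)` → prints [[7, 4, 45], [8, 5]]

Answer: [[7, 4, 45], [8, 5]]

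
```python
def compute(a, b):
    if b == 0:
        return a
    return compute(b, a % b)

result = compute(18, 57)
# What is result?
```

compute(18, 57) -> compute(57, 18) -> compute(18, 3) -> compute(3, 0) -> 3

Answer: 3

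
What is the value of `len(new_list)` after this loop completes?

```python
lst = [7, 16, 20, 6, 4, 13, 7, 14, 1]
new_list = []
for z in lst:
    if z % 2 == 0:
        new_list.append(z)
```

Count even numbers in [7, 16, 20, 6, 4, 13, 7, 14, 1]
`new_list` takes the values: [] → [16] → [16, 20] → [16, 20, 6] → [16, 20, 6, 4] → [16, 20, 6, 4, 14]
So `len(new_list)` = 5

Answer: 5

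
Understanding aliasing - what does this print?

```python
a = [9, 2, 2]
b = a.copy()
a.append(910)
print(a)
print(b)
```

Key concept: list.copy() creates independent copy.
Step by step:
`a = [9, 2, 2]` → a = [9, 2, 2]
`b = a.copy()` → b = [9, 2, 2]
`a.append(910)` → a = [9, 2, 2, 910]
`print(a)` → prints [9, 2, 2, 910]
`print(b)` → prints [9, 2, 2]

Answer:
[9, 2, 2, 910]
[9, 2, 2]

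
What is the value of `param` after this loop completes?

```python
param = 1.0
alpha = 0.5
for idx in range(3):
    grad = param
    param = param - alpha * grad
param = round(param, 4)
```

Gradient descent: w = 1.0 * (1 - 0.5)^3
`param` takes the values: 1.0 → 0.5 → 0.25 → 0.125

Answer: 0.125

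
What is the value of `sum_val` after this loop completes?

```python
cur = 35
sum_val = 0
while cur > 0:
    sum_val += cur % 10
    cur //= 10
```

Sum digits of 35
`sum_val` takes the values: 0 → 5 → 8

Answer: 8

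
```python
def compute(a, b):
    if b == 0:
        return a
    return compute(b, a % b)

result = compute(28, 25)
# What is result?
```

compute(28, 25) -> compute(25, 3) -> compute(3, 1) -> compute(1, 0) -> 1

Answer: 1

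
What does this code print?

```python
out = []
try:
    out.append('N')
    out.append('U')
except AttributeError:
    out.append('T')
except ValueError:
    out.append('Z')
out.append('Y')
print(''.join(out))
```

Execution trace: 'N' (try body) → 'U' (try body, no exception) → 'Y' (after the try/except). Output: NUY

Answer: NUY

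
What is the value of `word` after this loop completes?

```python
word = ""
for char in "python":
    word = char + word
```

Reverse 'python'
`word` takes the values: "" → "p" → "yp" → "typ" → "htyp" → "ohtyp" → "nohtyp"

Answer: "nohtyp"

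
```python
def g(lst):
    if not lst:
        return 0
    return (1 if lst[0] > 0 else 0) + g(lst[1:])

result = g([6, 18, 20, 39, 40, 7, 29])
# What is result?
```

Count of positive elements in [6, 18, 20, 39, 40, 7, 29] = 7

Answer: 7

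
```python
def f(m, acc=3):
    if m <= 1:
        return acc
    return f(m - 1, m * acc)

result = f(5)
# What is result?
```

Accumulator trace (n, acc): (5, 3) -> (4, 15) -> (3, 60) -> (2, 180) -> (1, 360) -> return 360

Answer: 360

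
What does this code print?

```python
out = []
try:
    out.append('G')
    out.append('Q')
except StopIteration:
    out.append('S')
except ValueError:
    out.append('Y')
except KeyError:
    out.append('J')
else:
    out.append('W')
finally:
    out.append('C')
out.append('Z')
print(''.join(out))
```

Execution trace: 'G' (try body) → 'Q' (try body, no exception) → 'W' (else) → 'C' (finally) → 'Z' (after the try/except). Output: GQWCZ

Answer: GQWCZ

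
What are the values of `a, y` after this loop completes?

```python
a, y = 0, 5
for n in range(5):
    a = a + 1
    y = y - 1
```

a goes 0→5, y goes 5→0
`a, y` takes the values: (0, 5) → (1, 5) → (1, 4) → (2, 4) → (2, 3) → (3, 3) → (3, 2) → (4, 2) → (4, 1) → (5, 1) → (5, 0)

Answer: 5, 0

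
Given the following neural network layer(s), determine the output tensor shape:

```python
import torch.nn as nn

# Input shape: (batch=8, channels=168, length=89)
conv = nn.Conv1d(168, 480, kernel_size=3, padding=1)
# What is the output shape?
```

Input: (8, 168, 89) -> Output: (8, 480, 89)

Answer: (8, 480, 89)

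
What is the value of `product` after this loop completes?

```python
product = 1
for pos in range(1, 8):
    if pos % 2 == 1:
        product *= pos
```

Product of odd numbers 1 to 7
`product` takes the values: 1 → 3 → 15 → 105

Answer: 105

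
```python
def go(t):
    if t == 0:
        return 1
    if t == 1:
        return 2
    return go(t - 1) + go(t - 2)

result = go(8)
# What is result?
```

Build up from base cases: go(0)=1, go(1)=2, go(2)=3, go(3)=5, go(4)=8, go(5)=13, go(6)=21, ..., go(8)=55

Answer: 55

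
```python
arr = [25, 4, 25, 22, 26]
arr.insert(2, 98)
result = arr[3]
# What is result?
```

Trace:
`arr = [25, 4, 25, 22, 26]` → arr = [25, 4, 25, 22, 26]
`arr.insert(2, 98)` → arr = [25, 4, 98, 25, 22, 26]
`result = arr[3]` → result = 25
So result = 25

Answer: 25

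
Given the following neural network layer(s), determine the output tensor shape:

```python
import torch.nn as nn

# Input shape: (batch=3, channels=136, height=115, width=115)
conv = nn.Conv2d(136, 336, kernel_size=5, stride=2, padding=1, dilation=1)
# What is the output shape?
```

Input: (3, 136, 115, 115) -> Output: (3, 336, 57, 57)

Answer: (3, 336, 57, 57)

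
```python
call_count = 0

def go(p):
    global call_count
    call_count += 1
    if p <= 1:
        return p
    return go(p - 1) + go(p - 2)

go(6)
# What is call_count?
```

Calls(p) = 1 + Calls(p-1) + Calls(p-2); Calls(0)=Calls(1)=1. For p=6 this gives 25.

Answer: 25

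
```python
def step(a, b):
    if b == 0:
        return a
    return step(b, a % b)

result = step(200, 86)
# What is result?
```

step(200, 86) -> step(86, 28) -> step(28, 2) -> step(2, 0) -> 2

Answer: 2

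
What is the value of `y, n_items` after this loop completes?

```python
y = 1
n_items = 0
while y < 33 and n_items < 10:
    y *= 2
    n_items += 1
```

Double until >= 33 or 10 iterations
`y, n_items` takes the values: (1, 0) → (2, 0) → (2, 1) → (4, 1) → (4, 2) → (8, 2) → (8, 3) → (16, 3) → (16, 4) → (32, 4) → (32, 5) → (64, 5) → (64, 6)

Answer: 64, 6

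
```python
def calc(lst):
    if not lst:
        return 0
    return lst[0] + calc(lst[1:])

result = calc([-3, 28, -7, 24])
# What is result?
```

(-3) + 28 + (-7) + 24 + 0 = 42

Answer: 42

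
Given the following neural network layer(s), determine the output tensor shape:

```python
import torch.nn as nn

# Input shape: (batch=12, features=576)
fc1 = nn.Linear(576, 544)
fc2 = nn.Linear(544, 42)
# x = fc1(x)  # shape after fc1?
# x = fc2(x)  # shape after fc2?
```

Input: (12, 576) -> after fc1: (12, 544) -> Output: (12, 42)

Answer: (12, 42)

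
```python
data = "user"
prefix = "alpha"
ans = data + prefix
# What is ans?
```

Trace:
`data = "user"` → data = 'user'
`prefix = "alpha"` → prefix = 'alpha'
`ans = data + prefix` → ans = 'useralpha'
So ans = 'useralpha'

Answer: 'useralpha'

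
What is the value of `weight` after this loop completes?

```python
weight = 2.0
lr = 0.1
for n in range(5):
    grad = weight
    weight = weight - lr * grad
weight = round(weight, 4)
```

Gradient descent: w = 2.0 * (1 - 0.1)^5
`weight` takes the values: 2.0 → 1.8 → 1.62 → 1.458 → 1.3122 → 1.18098 → 1.181

Answer: 1.181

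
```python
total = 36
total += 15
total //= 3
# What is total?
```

Trace:
`total = 36` → total = 36
`total += 15` → total = 51
`total //= 3` → total = 17
So total = 17

Answer: 17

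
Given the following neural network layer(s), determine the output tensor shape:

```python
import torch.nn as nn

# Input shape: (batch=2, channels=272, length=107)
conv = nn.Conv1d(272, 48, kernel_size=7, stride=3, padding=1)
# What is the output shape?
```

Input: (2, 272, 107) -> Output: (2, 48, 35)

Answer: (2, 48, 35)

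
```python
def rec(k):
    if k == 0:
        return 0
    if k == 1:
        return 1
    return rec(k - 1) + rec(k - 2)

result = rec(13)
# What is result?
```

Build up from base cases: rec(0)=0, rec(1)=1, rec(2)=1, rec(3)=2, rec(4)=3, rec(5)=5, rec(6)=8, ..., rec(13)=233

Answer: 233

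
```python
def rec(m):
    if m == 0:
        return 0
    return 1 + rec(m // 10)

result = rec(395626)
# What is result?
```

Count of digits of 395626: 6

Answer: 6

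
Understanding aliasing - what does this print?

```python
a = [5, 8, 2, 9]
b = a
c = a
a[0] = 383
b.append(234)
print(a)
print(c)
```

Key concept: multiple aliases.
Step by step:
`a = [5, 8, 2, 9]` → a = [5, 8, 2, 9]
`b = a` → b = [5, 8, 2, 9] (same object as a)
`c = a` → c = [5, 8, 2, 9] (same object as a, b)
`a[0] = 383` → a = [383, 8, 2, 9] (same object as b, c); b = [383, 8, 2, 9] (same object as a, c); c = [383, 8, 2, 9] (same object as a, b)
`b.append(234)` → a = [383, 8, 2, 9, 234] (same object as b, c); b = [383, 8, 2, 9, 234] (same object as a, c); c = [383, 8, 2, 9, 234] (same object as a, b)
`print(a)` → prints [383, 8, 2, 9, 234]
`print(c)` → prints [383, 8, 2, 9, 234]

Answer:
[383, 8, 2, 9, 234]
[383, 8, 2, 9, 234]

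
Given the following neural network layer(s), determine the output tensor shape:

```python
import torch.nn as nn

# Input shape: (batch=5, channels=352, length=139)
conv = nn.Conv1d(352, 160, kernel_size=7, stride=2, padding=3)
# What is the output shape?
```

Input: (5, 352, 139) -> Output: (5, 160, 70)

Answer: (5, 160, 70)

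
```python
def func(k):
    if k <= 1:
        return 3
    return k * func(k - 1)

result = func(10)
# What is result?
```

func(10) = 10 * 9 * 8 * 7 * 6 * 5 * 4 * 3 * 2 * 3 = 10886400

Answer: 10886400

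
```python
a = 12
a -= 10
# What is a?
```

Trace:
`a = 12` → a = 12
`a -= 10` → a = 2
So a = 2

Answer: 2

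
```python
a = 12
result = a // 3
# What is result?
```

Trace:
`a = 12` → a = 12
`result = a // 3` → result = 4
So result = 4

Answer: 4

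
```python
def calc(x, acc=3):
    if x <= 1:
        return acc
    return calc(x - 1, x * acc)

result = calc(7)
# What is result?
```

Accumulator trace (n, acc): (7, 3) -> (6, 21) -> (5, 126) -> (4, 630) -> (3, 2520) -> (2, 7560) -> (1, 15120) -> return 15120

Answer: 15120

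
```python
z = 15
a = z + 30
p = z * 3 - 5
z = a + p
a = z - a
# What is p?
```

Trace:
`z = 15` → z = 15
`a = z + 30` → a = 45
`p = z * 3 - 5` → p = 40
`z = a + p` → z = 85
`a = z - a` → a = 40
So p = 40

Answer: 40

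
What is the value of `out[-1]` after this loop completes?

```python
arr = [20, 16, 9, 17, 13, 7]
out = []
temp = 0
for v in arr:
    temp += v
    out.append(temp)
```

Cumulative sum ends at 82
`out` takes the values: [] → [20] → [20, 36] → [20, 36, 45] → [20, 36, 45, 62] → [20, 36, 45, 62, 75] → [20, 36, 45, 62, 75, 82]
So `out[-1]` = 82

Answer: 82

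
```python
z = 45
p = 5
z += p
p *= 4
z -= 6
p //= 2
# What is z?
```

Trace:
`z = 45` → z = 45
`p = 5` → p = 5
`z += p` → z = 50
`p *= 4` → p = 20
`z -= 6` → z = 44
`p //= 2` → p = 10
So z = 44

Answer: 44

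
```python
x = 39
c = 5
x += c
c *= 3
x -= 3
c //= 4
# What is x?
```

Trace:
`x = 39` → x = 39
`c = 5` → c = 5
`x += c` → x = 44
`c *= 3` → c = 15
`x -= 3` → x = 41
`c //= 4` → c = 3
So x = 41

Answer: 41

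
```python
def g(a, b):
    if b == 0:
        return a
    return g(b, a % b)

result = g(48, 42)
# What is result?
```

g(48, 42) -> g(42, 6) -> g(6, 0) -> 6

Answer: 6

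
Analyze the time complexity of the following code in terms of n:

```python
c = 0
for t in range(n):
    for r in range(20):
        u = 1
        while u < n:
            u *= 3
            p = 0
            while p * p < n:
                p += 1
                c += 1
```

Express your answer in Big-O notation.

Each loop level contributes: n × 1 × log n × √n. Multiplying the contributions gives O(n√n log n).

Answer: O(n√n log n)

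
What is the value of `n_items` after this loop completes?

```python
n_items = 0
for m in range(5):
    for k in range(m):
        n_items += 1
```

Triangle number: 0+1+2+...+4
`n_items` takes the values: 0 → 1 → 2 → 3 → 4 → 5 → 6 → 7 → 8 → 9 → 10

Answer: 10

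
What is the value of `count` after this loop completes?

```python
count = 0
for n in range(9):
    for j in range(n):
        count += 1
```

Triangle number: 0+1+2+...+8
`count` takes the values: 0 → 1 → 2 → 3 → 4 → 5 → 6 → 7 → 8 → 9 → 10 → 11 → 12 → 13 → 14 → 15 → 16 → 17 → 18 → 19 → 20 → 21 → 22 → 23 → 24 → 25 → 26 → 27 → 28 → 29 → 30 → 31 → 32 → 33 → 34 → 35 → 36

Answer: 36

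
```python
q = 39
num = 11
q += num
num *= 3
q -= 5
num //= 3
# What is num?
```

Trace:
`q = 39` → q = 39
`num = 11` → num = 11
`q += num` → q = 50
`num *= 3` → num = 33
`q -= 5` → q = 45
`num //= 3` → num = 11
So num = 11

Answer: 11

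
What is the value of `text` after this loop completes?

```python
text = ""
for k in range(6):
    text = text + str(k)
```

Concatenate digits 0 to 5
`text` takes the values: "" → "0" → "01" → "012" → "0123" → "01234" → "012345"

Answer: "012345"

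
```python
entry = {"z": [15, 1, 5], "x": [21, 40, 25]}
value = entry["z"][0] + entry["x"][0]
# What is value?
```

Trace:
`entry = {"z": [15, 1, 5], "x": [21, 40, 25]}` → entry = {'z': [15, 1, 5], 'x': [21, 40, 25]}
`value = entry["z"][0] + entry["x"][0]` → value = 36
So value = 36

Answer: 36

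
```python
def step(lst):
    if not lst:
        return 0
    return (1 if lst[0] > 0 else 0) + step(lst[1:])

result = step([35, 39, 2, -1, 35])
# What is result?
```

Count of positive elements in [35, 39, 2, -1, 35] = 4

Answer: 4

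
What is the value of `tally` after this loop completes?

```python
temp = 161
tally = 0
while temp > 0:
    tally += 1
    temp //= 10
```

Count digits by repeated division by 10
`tally` takes the values: 0 → 1 → 2 → 3

Answer: 3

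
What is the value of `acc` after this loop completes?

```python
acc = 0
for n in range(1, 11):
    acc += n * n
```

Sum of squares 1² to 10² = 385
`acc` takes the values: 0 → 1 → 5 → 14 → 30 → 55 → 91 → 140 → 204 → 285 → 385

Answer: 385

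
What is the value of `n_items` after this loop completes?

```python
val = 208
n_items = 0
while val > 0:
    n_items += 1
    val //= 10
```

Count digits by repeated division by 10
`n_items` takes the values: 0 → 1 → 2 → 3

Answer: 3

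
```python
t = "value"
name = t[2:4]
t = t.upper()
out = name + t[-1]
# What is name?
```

Trace:
`t = "value"` → t = 'value'
`name = t[2:4]` → name = 'lu'
`t = t.upper()` → t = 'VALUE'
`out = name + t[-1]` → out = 'luE'
So name = 'lu'

Answer: 'lu'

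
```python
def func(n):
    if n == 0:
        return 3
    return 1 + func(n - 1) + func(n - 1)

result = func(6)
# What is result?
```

func(n) = 1 + 2·func(n-1), func(0)=3. Closed form: (3+1)·2^6 - 1 = 255.

Answer: 255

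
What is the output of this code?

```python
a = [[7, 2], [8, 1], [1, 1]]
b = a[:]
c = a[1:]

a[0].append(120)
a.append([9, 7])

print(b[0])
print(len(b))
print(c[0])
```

Key concept: slice with nested mutation.
Step by step:
`a = [[7, 2], [8, 1], [1, 1]]` → a = [[7, 2], [8, 1], [1, 1]]
`b = a[:]` → b = [[7, 2], [8, 1], [1, 1]]
`c = a[1:]` → c = [[8, 1], [1, 1]]
`a[0].append(120)` → a = [[7, 2, 120], [8, 1], [1, 1]]; b = [[7, 2, 120], [8, 1], [1, 1]]
`a.append([9, 7])` → a = [[7, 2, 120], [8, 1], [1, 1], [9, 7]]
`print(b[0])` → prints [7, 2, 120]
`print(len(b))` → prints 3
`print(c[0])` → prints [8, 1]

Answer:
[7, 2, 120]
3
[8, 1]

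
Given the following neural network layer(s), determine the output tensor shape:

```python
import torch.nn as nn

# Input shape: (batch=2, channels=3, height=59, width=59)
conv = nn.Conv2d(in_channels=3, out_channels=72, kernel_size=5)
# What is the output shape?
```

Input: (2, 3, 59, 59) -> Output: (2, 72, 55, 55)

Answer: (2, 72, 55, 55)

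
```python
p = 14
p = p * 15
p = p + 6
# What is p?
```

Trace:
`p = 14` → p = 14
`p = p * 15` → p = 210
`p = p + 6` → p = 216
So p = 216

Answer: 216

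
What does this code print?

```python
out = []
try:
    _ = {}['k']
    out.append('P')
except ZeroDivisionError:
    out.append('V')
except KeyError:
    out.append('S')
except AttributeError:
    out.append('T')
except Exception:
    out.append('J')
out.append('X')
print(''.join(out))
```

Execution trace: 'S' (except KeyError) → 'X' (after the try/except). Output: SX

Answer: SX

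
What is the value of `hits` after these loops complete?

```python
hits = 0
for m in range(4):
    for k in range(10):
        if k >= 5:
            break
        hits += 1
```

Inner breaks at 5, outer runs 4 times
`hits` takes the values: 0 → 1 → 2 → 3 → 4 → 5 → 6 → 7 → 8 → 9 → 10 → 11 → 12 → 13 → 14 → 15 → 16 → 17 → 18 → 19 → 20

Answer: 20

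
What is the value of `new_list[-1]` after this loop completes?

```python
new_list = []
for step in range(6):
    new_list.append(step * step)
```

Last element of squares 0 to 5
`new_list` takes the values: [] → [0] → [0, 1] → [0, 1, 4] → [0, 1, 4, 9] → [0, 1, 4, 9, 16] → [0, 1, 4, 9, 16, 25]
So `new_list[-1]` = 25

Answer: 25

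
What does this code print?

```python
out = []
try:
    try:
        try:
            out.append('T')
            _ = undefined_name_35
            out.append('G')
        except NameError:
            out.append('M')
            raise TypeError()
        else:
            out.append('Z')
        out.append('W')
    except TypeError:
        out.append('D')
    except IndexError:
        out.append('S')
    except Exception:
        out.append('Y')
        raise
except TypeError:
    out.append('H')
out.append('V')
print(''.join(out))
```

Execution trace: 'T' (inner try body) → 'M' (inner except NameError) → 'D' (except TypeError) → 'V' (after the try/except). Output: TMDV

Answer: TMDV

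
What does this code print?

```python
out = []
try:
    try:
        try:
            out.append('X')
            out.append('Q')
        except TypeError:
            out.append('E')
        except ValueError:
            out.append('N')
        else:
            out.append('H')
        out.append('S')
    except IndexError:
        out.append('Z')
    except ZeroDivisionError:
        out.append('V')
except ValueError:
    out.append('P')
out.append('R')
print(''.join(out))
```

Execution trace: 'X' (inner try body) → 'Q' (inner try body, no exception) → 'H' (inner else) → 'S' (try body, no exception) → 'R' (after the try/except). Output: XQHSR

Answer: XQHSR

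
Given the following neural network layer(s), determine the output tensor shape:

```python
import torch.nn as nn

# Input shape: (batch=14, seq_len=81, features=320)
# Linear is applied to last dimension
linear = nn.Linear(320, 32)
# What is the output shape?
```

Input: (14, 81, 320) -> Output: (14, 81, 32)

Answer: (14, 81, 32)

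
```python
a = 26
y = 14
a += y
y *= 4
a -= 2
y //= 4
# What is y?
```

Trace:
`a = 26` → a = 26
`y = 14` → y = 14
`a += y` → a = 40
`y *= 4` → y = 56
`a -= 2` → a = 38
`y //= 4` → y = 14
So y = 14

Answer: 14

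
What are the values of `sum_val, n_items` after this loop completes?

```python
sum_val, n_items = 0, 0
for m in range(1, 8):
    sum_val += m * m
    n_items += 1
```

Sum of squares and count
`sum_val, n_items` takes the values: (0, 0) → (1, 0) → (1, 1) → (5, 1) → (5, 2) → (14, 2) → (14, 3) → (30, 3) → (30, 4) → (55, 4) → (55, 5) → (91, 5) → (91, 6) → (140, 6) → (140, 7)

Answer: 140, 7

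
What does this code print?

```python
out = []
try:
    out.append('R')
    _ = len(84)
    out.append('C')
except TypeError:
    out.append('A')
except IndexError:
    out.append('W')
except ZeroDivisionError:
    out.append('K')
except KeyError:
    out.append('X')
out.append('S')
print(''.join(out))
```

Execution trace: 'R' (try body) → 'A' (except TypeError) → 'S' (after the try/except). Output: RAS

Answer: RAS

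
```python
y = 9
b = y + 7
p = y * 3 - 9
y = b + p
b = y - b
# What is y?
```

Trace:
`y = 9` → y = 9
`b = y + 7` → b = 16
`p = y * 3 - 9` → p = 18
`y = b + p` → y = 34
`b = y - b` → b = 18
So y = 34

Answer: 34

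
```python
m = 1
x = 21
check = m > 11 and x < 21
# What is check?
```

Trace:
`m = 1` → m = 1
`x = 21` → x = 21
`check = m > 11 and x < 21` → check = False
So check = False

Answer: False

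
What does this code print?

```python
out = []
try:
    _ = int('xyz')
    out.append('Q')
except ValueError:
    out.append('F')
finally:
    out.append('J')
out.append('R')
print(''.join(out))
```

Execution trace: 'F' (except ValueError) → 'J' (finally) → 'R' (after the try/except). Output: FJR

Answer: FJR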